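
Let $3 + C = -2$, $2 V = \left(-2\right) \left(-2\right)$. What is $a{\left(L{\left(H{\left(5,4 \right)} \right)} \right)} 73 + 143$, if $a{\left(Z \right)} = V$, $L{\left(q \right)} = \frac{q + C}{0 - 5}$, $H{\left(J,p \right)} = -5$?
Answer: $289$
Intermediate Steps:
$V = 2$ ($V = \frac{\left(-2\right) \left(-2\right)}{2} = \frac{1}{2} \cdot 4 = 2$)
$C = -5$ ($C = -3 - 2 = -5$)
$L{\left(q \right)} = 1 - \frac{q}{5}$ ($L{\left(q \right)} = \frac{q - 5}{0 - 5} = \frac{-5 + q}{-5} = \left(-5 + q\right) \left(- \frac{1}{5}\right) = 1 - \frac{q}{5}$)
$a{\left(Z \right)} = 2$
$a{\left(L{\left(H{\left(5,4 \right)} \right)} \right)} 73 + 143 = 2 \cdot 73 + 143 = 146 + 143 = 289$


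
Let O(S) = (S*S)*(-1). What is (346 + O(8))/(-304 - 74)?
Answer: -47/63 ≈ -0.74603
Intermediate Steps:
O(S) = -S**2 (O(S) = S**2*(-1) = -S**2)
(346 + O(8))/(-304 - 74) = (346 - 1*8**2)/(-304 - 74) = (346 - 1*64)/(-378) = (346 - 64)*(-1/378) = 282*(-1/378) = -47/63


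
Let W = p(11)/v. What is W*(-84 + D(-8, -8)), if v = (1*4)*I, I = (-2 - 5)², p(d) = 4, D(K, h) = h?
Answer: -92/49 ≈ -1.8776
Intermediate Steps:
I = 49 (I = (-7)² = 49)
v = 196 (v = (1*4)*49 = 4*49 = 196)
W = 1/49 (W = 4/196 = 4*(1/196) = 1/49 ≈ 0.020408)
W*(-84 + D(-8, -8)) = (-84 - 8)/49 = (1/49)*(-92) = -92/49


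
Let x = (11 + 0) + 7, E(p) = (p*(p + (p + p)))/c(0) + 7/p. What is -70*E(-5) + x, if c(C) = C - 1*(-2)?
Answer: -2509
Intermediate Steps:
c(C) = 2 + C (c(C) = C + 2 = 2 + C)
E(p) = 7/p + 3*p²/2 (E(p) = (p*(p + (p + p)))/(2 + 0) + 7/p = (p*(p + 2*p))/2 + 7/p = (p*(3*p))*(½) + 7/p = (3*p²)*(½) + 7/p = 3*p²/2 + 7/p = 7/p + 3*p²/2)
x = 18 (x = 11 + 7 = 18)
-70*E(-5) + x = -35*(14 + 3*(-5)³)/(-5) + 18 = -35*(-1)*(14 + 3*(-125))/5 + 18 = -35*(-1)*(14 - 375)/5 + 18 = -35*(-1)*(-361)/5 + 18 = -70*361/10 + 18 = -2527 + 18 = -2509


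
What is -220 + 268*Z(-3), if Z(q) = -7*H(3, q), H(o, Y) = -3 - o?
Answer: 11036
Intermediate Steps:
Z(q) = 42 (Z(q) = -7*(-3 - 1*3) = -7*(-3 - 3) = -7*(-6) = 42)
-220 + 268*Z(-3) = -220 + 268*42 = -220 + 11256 = 11036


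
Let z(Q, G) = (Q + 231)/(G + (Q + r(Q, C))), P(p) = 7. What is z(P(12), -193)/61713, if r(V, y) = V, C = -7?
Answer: -238/11046627 ≈ -2.1545e-5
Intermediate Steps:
z(Q, G) = (231 + Q)/(G + 2*Q) (z(Q, G) = (Q + 231)/(G + (Q + Q)) = (231 + Q)/(G + 2*Q))
z(P(12), -193)/61713 = ((231 + 7)/(-193 + 2*7))/61713 = (238/(-193 + 14))*(1/61713) = (238/(-179))*(1/61713) = -1/179*238*(1/61713) = -238/179*1/61713 = -238/11046627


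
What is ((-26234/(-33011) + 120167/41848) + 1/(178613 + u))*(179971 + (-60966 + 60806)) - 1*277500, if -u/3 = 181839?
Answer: 12092524928824855233/31678590607532 ≈ 3.8173e+5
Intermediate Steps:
u = -545517 (u = -3*181839 = -545517)
((-26234/(-33011) + 120167/41848) + 1/(178613 + u))*(179971 + (-60966 + 60806)) - 1*277500 = ((-26234/(-33011) + 120167/41848) + 1/(178613 - 545517))*(179971 + (-60966 + 60806)) - 1*277500 = ((-26234*(-1/33011) + 120167*(1/41848)) + 1/(-366904))*(179971 - 160) - 277500 = ((26234/33011 + 120167/41848) - 1/366904)*179811 - 277500 = (5064673269/1381444328 - 1/366904)*179811 - 277500 = (116140468727803/31678590607532)*179811 - 277500 = 20883333822414985233/31678590607532 - 277500 = 12092524928824855233/31678590607532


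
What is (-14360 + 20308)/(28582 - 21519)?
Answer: 5948/7063 ≈ 0.84214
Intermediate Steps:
(-14360 + 20308)/(28582 - 21519) = 5948/7063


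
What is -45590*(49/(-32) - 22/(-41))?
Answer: 29747475/656 ≈ 45347.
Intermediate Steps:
-45590*(49/(-32) - 22/(-41)) = -45590*(49*(-1/32) - 22*(-1/41)) = -45590*(-49/32 + 22/41) = -45590*(-1305/1312) = 29747475/656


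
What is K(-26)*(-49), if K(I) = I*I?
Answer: -33124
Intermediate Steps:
K(I) = I²
K(-26)*(-49) = (-26)²*(-49) = 676*(-49) = -33124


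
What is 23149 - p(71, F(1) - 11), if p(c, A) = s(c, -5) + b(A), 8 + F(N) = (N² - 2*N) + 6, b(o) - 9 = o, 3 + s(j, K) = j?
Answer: 23086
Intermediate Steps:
s(j, K) = -3 + j
b(o) = 9 + o
F(N) = -2 + N² - 2*N (F(N) = -8 + ((N² - 2*N) + 6) = -8 + (6 + N² - 2*N) = -2 + N² - 2*N)
p(c, A) = 6 + A + c (p(c, A) = (-3 + c) + (9 + A) = 6 + A + c)
23149 - p(71, F(1) - 11) = 23149 - (6 + ((-2 + 1² - 2*1) - 11) + 71) = 23149 - (6 + ((-2 + 1 - 2) - 11) + 71) = 23149 - (6 + (-3 - 11) + 71) = 23149 - (6 - 14 + 71) = 23149 - 1*63 = 23149 - 63 = 23086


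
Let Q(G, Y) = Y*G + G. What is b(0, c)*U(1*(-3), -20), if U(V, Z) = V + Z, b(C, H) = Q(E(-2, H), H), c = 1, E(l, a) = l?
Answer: 92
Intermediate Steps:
Q(G, Y) = G + G*Y (Q(G, Y) = G*Y + G = G + G*Y)
b(C, H) = -2 - 2*H (b(C, H) = -2*(1 + H) = -2 - 2*H)
b(0, c)*U(1*(-3), -20) = (-2 - 2*1)*(1*(-3) - 20) = (-2 - 2)*(-3 - 20) = -4*(-23) = 92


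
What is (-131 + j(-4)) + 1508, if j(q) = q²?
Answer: 1393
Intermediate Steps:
(-131 + j(-4)) + 1508 = (-131 + (-4)²) + 1508 = (-131 + 16) + 1508 = -115 + 1508 = 1393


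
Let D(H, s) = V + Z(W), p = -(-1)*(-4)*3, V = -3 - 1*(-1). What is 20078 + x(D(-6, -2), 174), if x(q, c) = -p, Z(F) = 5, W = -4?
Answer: 20090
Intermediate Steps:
V = -2 (V = -3 + 1 = -2)
p = -12 (p = -1*4*3 = -4*3 = -12)
D(H, s) = 3 (D(H, s) = -2 + 5 = 3)
x(q, c) = 12 (x(q, c) = -1*(-12) = 12)
20078 + x(D(-6, -2), 174) = 20078 + 12 = 20090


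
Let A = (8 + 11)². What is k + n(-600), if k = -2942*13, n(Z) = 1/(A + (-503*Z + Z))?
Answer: -11533502005/301561 ≈ -38246.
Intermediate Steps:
A = 361 (A = 19² = 361)
n(Z) = 1/(361 - 502*Z) (n(Z) = 1/(361 + (-503*Z + Z)) = 1/(361 - 502*Z))
k = -38246
k + n(-600) = -38246 - 1/(-361 + 502*(-600)) = -38246 - 1/(-361 - 301200) = -38246 - 1/(-301561) = -38246 - 1*(-1/301561) = -38246 + 1/301561 = -11533502005/301561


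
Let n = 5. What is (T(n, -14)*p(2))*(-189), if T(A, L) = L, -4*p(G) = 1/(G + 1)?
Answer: -441/2 ≈ -220.50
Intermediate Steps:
p(G) = -1/(4*(1 + G)) (p(G) = -1/(4*(G + 1)) = -1/(4*(1 + G)))
(T(n, -14)*p(2))*(-189) = -(-14)/(4 + 4*2)*(-189) = -(-14)/(4 + 8)*(-189) = -(-14)/12*(-189) = -14*(-1/12)*(-189) = (7/6)*(-189) = -441/2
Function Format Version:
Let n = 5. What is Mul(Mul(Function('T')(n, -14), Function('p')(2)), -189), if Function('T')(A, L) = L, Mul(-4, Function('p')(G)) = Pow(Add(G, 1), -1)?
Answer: Rational(-441, 2) ≈ -220.50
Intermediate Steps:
Function('p')(G) = Mul(Rational(-1, 4), Pow(Add(1, G), -1)) (Function('p')(G) = Mul(Rational(-1, 4), Pow(Add(G, 1), -1)) = Mul(Rational(-1, 4), Pow(Add(1, G), -1)))
Mul(Mul(Function('T')(n, -14), Function('p')(2)), -189) = Mul(Mul(-14, Mul(-1, Pow(Add(4, Mul(4, 2)), -1))), -189) = Mul(Mul(-14, Mul(-1, Pow(Add(4, 8), -1))), -189) = Mul(Mul(-14, Mul(-1, Pow(12, -1))), -189) = Mul(Mul(-14, Mul(-1, Rational(1, 12))), -189) = Mul(Mul(-14, Rational(-1, 12)), -189) = Mul(Rational(7, 6), -189) = Rational(-441, 2)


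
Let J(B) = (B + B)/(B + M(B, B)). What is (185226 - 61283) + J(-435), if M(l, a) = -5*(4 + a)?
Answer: 21318109/172 ≈ 1.2394e+5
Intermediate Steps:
M(l, a) = -20 - 5*a
J(B) = 2*B/(-20 - 4*B) (J(B) = (B + B)/(B + (-20 - 5*B)) = (2*B)/(-20 - 4*B) = 2*B/(-20 - 4*B))
(185226 - 61283) + J(-435) = (185226 - 61283) - 1*(-435)/(10 + 2*(-435)) = 123943 - 1*(-435)/(10 - 870) = 123943 - 1*(-435)/(-860) = 123943 - 1*(-435)*(-1/860) = 123943 - 87/172 = 21318109/172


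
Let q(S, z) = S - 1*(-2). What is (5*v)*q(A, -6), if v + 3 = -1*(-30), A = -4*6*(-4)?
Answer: 13230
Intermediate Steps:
A = 96 (A = -24*(-4) = 96)
q(S, z) = 2 + S (q(S, z) = S + 2 = 2 + S)
v = 27 (v = -3 - 1*(-30) = -3 + 30 = 27)
(5*v)*q(A, -6) = (5*27)*(2 + 96) = 135*98 = 13230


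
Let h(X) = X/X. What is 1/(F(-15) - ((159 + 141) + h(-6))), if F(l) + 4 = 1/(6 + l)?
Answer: -9/2746 ≈ -0.0032775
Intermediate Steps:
h(X) = 1
F(l) = -4 + 1/(6 + l)
1/(F(-15) - ((159 + 141) + h(-6))) = 1/((-23 - 4*(-15))/(6 - 15) - ((159 + 141) + 1)) = 1/((-23 + 60)/(-9) - (300 + 1)) = 1/(-1/9*37 - 1*301) = 1/(-37/9 - 301) = 1/(-2746/9) = -9/2746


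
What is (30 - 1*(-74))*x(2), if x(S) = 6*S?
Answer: 1248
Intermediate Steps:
(30 - 1*(-74))*x(2) = (30 - 1*(-74))*(6*2) = (30 + 74)*12 = 104*12 = 1248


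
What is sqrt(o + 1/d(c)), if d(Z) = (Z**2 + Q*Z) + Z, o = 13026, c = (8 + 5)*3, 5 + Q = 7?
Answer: sqrt(3883259198)/546 ≈ 114.13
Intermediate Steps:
Q = 2 (Q = -5 + 7 = 2)
c = 39 (c = 13*3 = 39)
d(Z) = Z**2 + 3*Z (d(Z) = (Z**2 + 2*Z) + Z = Z**2 + 3*Z)
sqrt(o + 1/d(c)) = sqrt(13026 + 1/(39*(3 + 39))) = sqrt(13026 + 1/(39*42)) = sqrt(13026 + 1/1638) = sqrt(21336589/1638) = sqrt(3883259198)/546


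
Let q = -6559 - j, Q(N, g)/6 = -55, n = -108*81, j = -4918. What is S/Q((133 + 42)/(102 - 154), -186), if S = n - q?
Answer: 2369/110 ≈ 21.536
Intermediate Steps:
n = -8748
Q(N, g) = -330 (Q(N, g) = 6*(-55) = -330)
q = -1641 (q = -6559 - 1*(-4918) = -6559 + 4918 = -1641)
S = -7107 (S = -8748 - 1*(-1641) = -8748 + 1641 = -7107)
S/Q((133 + 42)/(102 - 154), -186) = -7107/(-330) = -7107*(-1/330) = 2369/110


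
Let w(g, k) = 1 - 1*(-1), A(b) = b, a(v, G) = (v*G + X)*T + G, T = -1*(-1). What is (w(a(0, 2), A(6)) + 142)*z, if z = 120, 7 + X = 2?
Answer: 17280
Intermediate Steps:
X = -5 (X = -7 + 2 = -5)
T = 1
a(v, G) = -5 + G + G*v (a(v, G) = (v*G - 5)*1 + G = (G*v - 5)*1 + G = (-5 + G*v)*1 + G = (-5 + G*v) + G = -5 + G + G*v)
w(g, k) = 2 (w(g, k) = 1 + 1 = 2)
(w(a(0, 2), A(6)) + 142)*z = (2 + 142)*120 = 144*120 = 17280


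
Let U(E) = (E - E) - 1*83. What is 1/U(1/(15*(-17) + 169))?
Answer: -1/83 ≈ -0.012048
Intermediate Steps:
U(E) = -83 (U(E) = 0 - 83 = -83)
1/U(1/(15*(-17) + 169)) = 1/(-83) = -1/83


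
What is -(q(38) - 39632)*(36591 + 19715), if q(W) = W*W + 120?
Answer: 2143456808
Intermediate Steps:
q(W) = 120 + W² (q(W) = W² + 120 = 120 + W²)
-(q(38) - 39632)*(36591 + 19715) = -((120 + 38²) - 39632)*(36591 + 19715) = -((120 + 1444) - 39632)*56306 = -(1564 - 39632)*56306 = -(-38068)*56306 = -1*(-2143456808) = 2143456808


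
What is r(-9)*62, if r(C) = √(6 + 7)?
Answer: 62*√13 ≈ 223.54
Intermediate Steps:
r(C) = √13
r(-9)*62 = √13*62 = 62*√13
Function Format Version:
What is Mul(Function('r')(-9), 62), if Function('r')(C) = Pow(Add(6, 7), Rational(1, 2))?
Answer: Mul(62, Pow(13, Rational(1, 2))) ≈ 223.54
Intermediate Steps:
Function('r')(C) = Pow(13, Rational(1, 2))
Mul(Function('r')(-9), 62) = Mul(Pow(13, Rational(1, 2)), 62) = Mul(62, Pow(13, Rational(1, 2)))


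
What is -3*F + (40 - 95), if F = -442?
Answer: 1271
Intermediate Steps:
-3*F + (40 - 95) = -3*(-442) + (40 - 95) = 1326 - 55 = 1271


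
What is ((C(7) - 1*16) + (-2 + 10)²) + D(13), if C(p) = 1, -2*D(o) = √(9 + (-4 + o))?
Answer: 49 - 3*√2/2 ≈ 46.879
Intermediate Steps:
D(o) = -√(5 + o)/2 (D(o) = -√(9 + (-4 + o))/2 = -√(5 + o)/2)
((C(7) - 1*16) + (-2 + 10)²) + D(13) = ((1 - 1*16) + (-2 + 10)²) - √(5 + 13)/2 = ((1 - 16) + 8²) - 3*√2/2 = (-15 + 64) - 3*√2/2 = 49 - 3*√2/2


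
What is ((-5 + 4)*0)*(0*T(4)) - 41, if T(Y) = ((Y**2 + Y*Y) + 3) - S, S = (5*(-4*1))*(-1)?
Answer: -41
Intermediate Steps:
S = 20 (S = (5*(-4))*(-1) = -20*(-1) = 20)
T(Y) = -17 + 2*Y**2 (T(Y) = ((Y**2 + Y*Y) + 3) - 1*20 = ((Y**2 + Y**2) + 3) - 20 = (2*Y**2 + 3) - 20 = (3 + 2*Y**2) - 20 = -17 + 2*Y**2)
((-5 + 4)*0)*(0*T(4)) - 41 = ((-5 + 4)*0)*(0*(-17 + 2*4**2)) - 41 = (-1*0)*(0*(-17 + 2*16)) - 41 = 0*(0*(-17 + 32)) - 41 = 0*(0*15) - 41 = 0*0 - 41 = 0 - 41 = -41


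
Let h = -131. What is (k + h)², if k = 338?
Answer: 42849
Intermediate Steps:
(k + h)² = (338 - 131)² = 207² = 42849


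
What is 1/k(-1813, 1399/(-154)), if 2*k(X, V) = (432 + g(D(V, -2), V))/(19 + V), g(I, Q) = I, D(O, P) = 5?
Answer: 1527/33649 ≈ 0.045380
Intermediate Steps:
k(X, V) = 437/(2*(19 + V)) (k(X, V) = ((432 + 5)/(19 + V))/2 = (437/(19 + V))/2 = 437/(2*(19 + V)))
1/k(-1813, 1399/(-154)) = 1/(437/(2*(19 + 1399/(-154)))) = 1/(437/(2*(19 + 1399*(-1/154)))) = 1/(437/(2*(19 - 1399/154))) = 1/(437/(2*(1527/154))) = 1/((437/2)*(154/1527)) = 1/(33649/1527) = 1527/33649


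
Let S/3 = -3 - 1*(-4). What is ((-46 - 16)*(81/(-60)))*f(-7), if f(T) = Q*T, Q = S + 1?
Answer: -11718/5 ≈ -2343.6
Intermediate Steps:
S = 3 (S = 3*(-3 - 1*(-4)) = 3*(-3 + 4) = 3*1 = 3)
Q = 4 (Q = 3 + 1 = 4)
f(T) = 4*T
((-46 - 16)*(81/(-60)))*f(-7) = ((-46 - 16)*(81/(-60)))*(4*(-7)) = -5022*(-1)/60*(-28) = -62*(-27/20)*(-28) = (837/10)*(-28) = -11718/5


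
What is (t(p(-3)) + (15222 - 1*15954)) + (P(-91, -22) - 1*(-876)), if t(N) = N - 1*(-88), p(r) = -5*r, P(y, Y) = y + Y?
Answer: 134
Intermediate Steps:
P(y, Y) = Y + y
t(N) = 88 + N (t(N) = N + 88 = 88 + N)
(t(p(-3)) + (15222 - 1*15954)) + (P(-91, -22) - 1*(-876)) = ((88 - 5*(-3)) + (15222 - 1*15954)) + ((-22 - 91) - 1*(-876)) = ((88 + 15) + (15222 - 15954)) + (-113 + 876) = (103 - 732) + 763 = -629 + 763 = 134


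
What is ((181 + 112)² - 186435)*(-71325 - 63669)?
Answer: 13578506484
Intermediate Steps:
((181 + 112)² - 186435)*(-71325 - 63669) = (293² - 186435)*(-134994) = (85849 - 186435)*(-134994) = -100586*(-134994) = 13578506484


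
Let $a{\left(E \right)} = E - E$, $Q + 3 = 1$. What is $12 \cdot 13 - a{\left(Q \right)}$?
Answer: $156$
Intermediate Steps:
$Q = -2$ ($Q = -3 + 1 = -2$)
$a{\left(E \right)} = 0$
$12 \cdot 13 - a{\left(Q \right)} = 12 \cdot 13 - 0 = 156 + 0 = 156$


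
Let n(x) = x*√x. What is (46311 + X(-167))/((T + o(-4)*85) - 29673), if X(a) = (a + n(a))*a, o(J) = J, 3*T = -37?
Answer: -7950/3217 - 83667*I*√167/90076 ≈ -2.4712 - 12.003*I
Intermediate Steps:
T = -37/3 (T = (⅓)*(-37) = -37/3 ≈ -12.333)
n(x) = x^(3/2)
X(a) = a*(a + a^(3/2)) (X(a) = (a + a^(3/2))*a = a*(a + a^(3/2)))
(46311 + X(-167))/((T + o(-4)*85) - 29673) = (46311 - 167*(-167 + (-167)^(3/2)))/((-37/3 - 4*85) - 29673) = (46311 - 167*(-167 - 167*I*√167))/((-37/3 - 340) - 29673) = (46311 + (27889 + 27889*I*√167))/(-1057/3 - 29673) = (74200 + 27889*I*√167)/(-90076/3) = (74200 + 27889*I*√167)*(-3/90076) = -7950/3217 - 83667*I*√167/90076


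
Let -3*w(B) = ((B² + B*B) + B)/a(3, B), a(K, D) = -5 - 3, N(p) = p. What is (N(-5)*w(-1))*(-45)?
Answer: 75/8 ≈ 9.3750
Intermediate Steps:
a(K, D) = -8
w(B) = B²/12 + B/24 (w(B) = -((B² + B*B) + B)/(3*(-8)) = -((B² + B²) + B)*(-1)/(3*8) = -(2*B² + B)*(-1)/(3*8) = -(B + 2*B²)*(-1)/(3*8) = -(-B²/4 - B/8)/3 = B²/12 + B/24)
(N(-5)*w(-1))*(-45) = -5*(-1)*(1 + 2*(-1))/24*(-45) = -5*(-1)*(1 - 2)/24*(-45) = -5*(-1)*(-1)/24*(-45) = -5*1/24*(-45) = -5/24*(-45) = 75/8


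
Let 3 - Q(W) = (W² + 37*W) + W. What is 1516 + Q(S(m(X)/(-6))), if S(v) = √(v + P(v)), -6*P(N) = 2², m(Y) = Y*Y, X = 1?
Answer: 9119/6 - 19*I*√30/3 ≈ 1519.8 - 34.689*I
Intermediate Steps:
m(Y) = Y²
P(N) = -⅔ (P(N) = -⅙*2² = -⅙*4 = -⅔)
S(v) = √(-⅔ + v) (S(v) = √(v - ⅔) = √(-⅔ + v))
Q(W) = 3 - W² - 38*W (Q(W) = 3 - ((W² + 37*W) + W) = 3 - (W² + 38*W) = 3 + (-W² - 38*W) = 3 - W² - 38*W)
1516 + Q(S(m(X)/(-6))) = 1516 + (3 - (√(-6 + 9*(1²/(-6)))/3)² - 38*√(-6 + 9*(1²/(-6)))/3) = 1516 + (3 - (√(-6 + 9*(1*(-⅙)))/3)² - 38*√(-6 + 9*(1*(-⅙)))/3) = 1516 + (3 - (√(-6 + 9*(-⅙))/3)² - 38*√(-6 + 9*(-⅙))/3) = 1516 + (3 - (√(-6 - 3/2)/3)² - 38*√(-6 - 3/2)/3) = 1516 + (3 - (√(-15/2)/3)² - 38*√(-15/2)/3) = 1516 + (3 - ((I*√30/2)/3)² - 38*I*√30/2/3) = 1516 + (3 - (I*√30/6)² - 19*I*√30/3) = 1516 + (3 - 1*(-⅚) - 19*I*√30/3) = 1516 + (3 + ⅚ - 19*I*√30/3) = 1516 + (23/6 - 19*I*√30/3) = 9119/6 - 19*I*√30/3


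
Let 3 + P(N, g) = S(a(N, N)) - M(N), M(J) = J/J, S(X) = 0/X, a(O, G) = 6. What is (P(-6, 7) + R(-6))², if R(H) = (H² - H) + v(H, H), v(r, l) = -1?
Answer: 1369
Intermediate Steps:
S(X) = 0
M(J) = 1
P(N, g) = -4 (P(N, g) = -3 + (0 - 1*1) = -3 + (0 - 1) = -3 - 1 = -4)
R(H) = -1 + H² - H (R(H) = (H² - H) - 1 = -1 + H² - H)
(P(-6, 7) + R(-6))² = (-4 + (-1 + (-6)² - 1*(-6)))² = (-4 + (-1 + 36 + 6))² = (-4 + 41)² = 37² = 1369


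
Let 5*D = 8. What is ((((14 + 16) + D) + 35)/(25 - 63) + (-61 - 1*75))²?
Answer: 685025929/36100 ≈ 18976.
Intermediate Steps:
D = 8/5 (D = (⅕)*8 = 8/5 ≈ 1.6000)
((((14 + 16) + D) + 35)/(25 - 63) + (-61 - 1*75))² = ((((14 + 16) + 8/5) + 35)/(25 - 63) + (-61 - 1*75))² = (((30 + 8/5) + 35)/(-38) + (-61 - 75))² = ((158/5 + 35)*(-1/38) - 136)² = ((333/5)*(-1/38) - 136)² = (-333/190 - 136)² = (-26173/190)² = 685025929/36100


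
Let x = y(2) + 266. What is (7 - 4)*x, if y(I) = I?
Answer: 804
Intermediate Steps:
x = 268 (x = 2 + 266 = 268)
(7 - 4)*x = (7 - 4)*268 = 3*268 = 804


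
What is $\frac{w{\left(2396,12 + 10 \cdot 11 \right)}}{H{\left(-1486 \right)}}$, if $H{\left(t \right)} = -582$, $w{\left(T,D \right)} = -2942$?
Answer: $\frac{1471}{291} \approx 5.055$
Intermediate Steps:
$\frac{w{\left(2396,12 + 10 \cdot 11 \right)}}{H{\left(-1486 \right)}} = - \frac{2942}{-582} = \left(-2942\right) \left(- \frac{1}{582}\right) = \frac{1471}{291}$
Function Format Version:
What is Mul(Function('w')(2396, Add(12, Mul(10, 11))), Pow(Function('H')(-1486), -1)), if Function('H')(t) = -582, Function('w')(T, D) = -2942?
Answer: Rational(1471, 291) ≈ 5.0550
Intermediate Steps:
Mul(Function('w')(2396, Add(12, Mul(10, 11))), Pow(Function('H')(-1486), -1)) = Mul(-2942, Pow(-582, -1)) = Mul(-2942, Rational(-1, 582)) = Rational(1471, 291)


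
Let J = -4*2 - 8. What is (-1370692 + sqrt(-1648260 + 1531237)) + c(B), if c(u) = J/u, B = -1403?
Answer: -1923080860/1403 + I*sqrt(117023) ≈ -1.3707e+6 + 342.09*I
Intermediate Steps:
J = -16 (J = -8 - 8 = -16)
c(u) = -16/u
(-1370692 + sqrt(-1648260 + 1531237)) + c(B) = (-1370692 + sqrt(-1648260 + 1531237)) - 16/(-1403) = (-1370692 + sqrt(-117023)) - 16*(-1/1403) = (-1370692 + I*sqrt(117023)) + 16/1403 = -1923080860/1403 + I*sqrt(117023)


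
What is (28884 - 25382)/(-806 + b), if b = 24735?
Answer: 3502/23929 ≈ 0.14635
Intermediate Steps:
(28884 - 25382)/(-806 + b) = (28884 - 25382)/(-806 + 24735) = 3502/23929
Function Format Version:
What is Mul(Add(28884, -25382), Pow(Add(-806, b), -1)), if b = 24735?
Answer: Rational(3502, 23929) ≈ 0.14635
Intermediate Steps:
Mul(Add(28884, -25382), Pow(Add(-806, b), -1)) = Mul(Add(28884, -25382), Pow(Add(-806, 24735), -1)) = Mul(3502, Pow(23929, -1)) = Mul(3502, Rational(1, 23929)) = Rational(3502, 23929)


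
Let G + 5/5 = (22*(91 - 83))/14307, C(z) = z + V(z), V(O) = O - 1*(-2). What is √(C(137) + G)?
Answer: √56292336507/14307 ≈ 16.583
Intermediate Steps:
V(O) = 2 + O (V(O) = O + 2 = 2 + O)
C(z) = 2 + 2*z (C(z) = z + (2 + z) = 2 + 2*z)
G = -14131/14307 (G = -1 + (22*(91 - 83))/14307 = -1 + (22*8)*(1/14307) = -1 + 176*(1/14307) = -1 + 176/14307 = -14131/14307 ≈ -0.98770)
√(C(137) + G) = √((2 + 2*137) - 14131/14307) = √((2 + 274) - 14131/14307) = √(276 - 14131/14307) = √(3934601/14307) = √56292336507/14307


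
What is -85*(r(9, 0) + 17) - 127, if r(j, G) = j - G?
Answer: -2337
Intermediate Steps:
-85*(r(9, 0) + 17) - 127 = -85*((9 - 1*0) + 17) - 127 = -85*((9 + 0) + 17) - 127 = -85*(9 + 17) - 127 = -85*26 - 127 = -2210 - 127 = -2337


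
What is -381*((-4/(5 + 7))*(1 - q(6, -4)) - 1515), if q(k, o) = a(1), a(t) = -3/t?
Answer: 577723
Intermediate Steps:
q(k, o) = -3 (q(k, o) = -3/1 = -3*1 = -3)
-381*((-4/(5 + 7))*(1 - q(6, -4)) - 1515) = -381*((-4/(5 + 7))*(1 - 1*(-3)) - 1515) = -381*((-4/12)*(1 + 3) - 1515) = -381*(((1/12)*(-4))*4 - 1515) = -381*(-1/3*4 - 1515) = -381*(-4/3 - 1515) = -381*(-4549/3) = 577723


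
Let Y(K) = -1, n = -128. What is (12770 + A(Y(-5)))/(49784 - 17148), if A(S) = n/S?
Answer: 6449/16318 ≈ 0.39521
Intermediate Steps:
A(S) = -128/S
(12770 + A(Y(-5)))/(49784 - 17148) = (12770 - 128/(-1))/(49784 - 17148) = (12770 - 128*(-1))/32636 = (12770 + 128)*(1/32636) = 12898*(1/32636) = 6449/16318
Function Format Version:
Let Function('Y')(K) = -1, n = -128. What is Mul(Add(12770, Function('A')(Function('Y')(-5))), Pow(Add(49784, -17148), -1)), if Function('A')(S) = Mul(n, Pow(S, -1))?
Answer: Rational(6449, 16318) ≈ 0.39521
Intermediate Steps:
Function('A')(S) = Mul(-128, Pow(S, -1))
Mul(Add(12770, Function('A')(Function('Y')(-5))), Pow(Add(49784, -17148), -1)) = Mul(Add(12770, Mul(-128, Pow(-1, -1))), Pow(Add(49784, -17148), -1)) = Mul(Add(12770, Mul(-128, -1)), Pow(32636, -1)) = Mul(Add(12770, 128), Rational(1, 32636)) = Mul(12898, Rational(1, 32636)) = Rational(6449, 16318)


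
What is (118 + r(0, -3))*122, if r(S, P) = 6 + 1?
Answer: 15250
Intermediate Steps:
r(S, P) = 7
(118 + r(0, -3))*122 = (118 + 7)*122 = 125*122 = 15250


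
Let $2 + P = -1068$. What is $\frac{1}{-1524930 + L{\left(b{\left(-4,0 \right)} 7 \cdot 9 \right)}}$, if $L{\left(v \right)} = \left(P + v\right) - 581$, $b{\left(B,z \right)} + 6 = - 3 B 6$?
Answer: $- \frac{1}{1522423} \approx -6.5685 \cdot 10^{-7}$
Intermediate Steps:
$P = -1070$ ($P = -2 - 1068 = -1070$)
$b{\left(B,z \right)} = -6 - 18 B$ ($b{\left(B,z \right)} = -6 + - 3 B 6 = -6 - 18 B$)
$L{\left(v \right)} = -1651 + v$ ($L{\left(v \right)} = \left(-1070 + v\right) - 581 = -1651 + v$)
$\frac{1}{-1524930 + L{\left(b{\left(-4,0 \right)} 7 \cdot 9 \right)}} = \frac{1}{-1524930 - \left(1651 - \left(-6 - -72\right) 7 \cdot 9\right)} = \frac{1}{-1524930 - \left(1651 - \left(-6 + 72\right) 7 \cdot 9\right)} = \frac{1}{-1524930 - \left(1651 - 66 \cdot 7 \cdot 9\right)} = \frac{1}{-1524930 + \left(-1651 + 462 \cdot 9\right)} = \frac{1}{-1524930 + \left(-1651 + 4158\right)} = \frac{1}{-1524930 + 2507} = \frac{1}{-1522423} = - \frac{1}{1522423}$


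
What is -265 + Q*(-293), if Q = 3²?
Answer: -2902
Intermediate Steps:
Q = 9
-265 + Q*(-293) = -265 + 9*(-293) = -265 - 2637 = -2902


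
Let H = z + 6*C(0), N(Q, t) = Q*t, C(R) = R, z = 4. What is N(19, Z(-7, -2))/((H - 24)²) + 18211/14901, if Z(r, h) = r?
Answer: 5302567/5960400 ≈ 0.88963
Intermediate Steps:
H = 4 (H = 4 + 6*0 = 4 + 0 = 4)
N(19, Z(-7, -2))/((H - 24)²) + 18211/14901 = (19*(-7))/((4 - 24)²) + 18211/14901 = -133/((-20)²) + 18211*(1/14901) = -133/400 + 18211/14901 = 5302567/5960400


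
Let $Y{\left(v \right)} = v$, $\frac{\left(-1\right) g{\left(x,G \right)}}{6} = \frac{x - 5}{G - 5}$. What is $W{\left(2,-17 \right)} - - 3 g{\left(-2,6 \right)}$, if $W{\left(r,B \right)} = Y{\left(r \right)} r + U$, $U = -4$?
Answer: $126$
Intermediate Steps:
$g{\left(x,G \right)} = - \frac{6 \left(-5 + x\right)}{-5 + G}$ ($g{\left(x,G \right)} = - 6 \frac{x - 5}{G - 5} = - 6 \frac{-5 + x}{-5 + G} = - \frac{6 \left(-5 + x\right)}{-5 + G}$)
$W{\left(r,B \right)} = -4 + r^{2}$ ($W{\left(r,B \right)} = r r - 4 = r^{2} - 4 = -4 + r^{2}$)
$W{\left(2,-17 \right)} - - 3 g{\left(-2,6 \right)} = \left(-4 + 2^{2}\right) - - 3 \frac{6 \left(5 - -2\right)}{-5 + 6} = \left(-4 + 4\right) - - 3 \frac{6 \left(5 + 2\right)}{1} = 0 - - 3 \cdot 6 \cdot 1 \cdot 7 = 0 - \left(-3\right) 42 = 0 - -126 = 0 + 126 = 126$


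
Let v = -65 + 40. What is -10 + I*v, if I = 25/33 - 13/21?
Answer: -3110/231 ≈ -13.463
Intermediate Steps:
I = 32/231 (I = 25*(1/33) - 13*1/21 = 25/33 - 13/21 = 32/231 ≈ 0.13853)
v = -25
-10 + I*v = -10 + (32/231)*(-25) = -10 - 800/231 = -3110/231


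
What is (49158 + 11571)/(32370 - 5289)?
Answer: 20243/9027 ≈ 2.2425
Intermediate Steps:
(49158 + 11571)/(32370 - 5289) = 60729/27081 = 60729*(1/27081) = 20243/9027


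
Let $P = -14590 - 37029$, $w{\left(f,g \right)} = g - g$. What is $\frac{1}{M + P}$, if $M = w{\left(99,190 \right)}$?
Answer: $- \frac{1}{51619} \approx -1.9373 \cdot 10^{-5}$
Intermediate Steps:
$w{\left(f,g \right)} = 0$
$M = 0$
$P = -51619$ ($P = -14590 - 37029 = -51619$)
$\frac{1}{M + P} = \frac{1}{0 - 51619} = \frac{1}{-51619} = - \frac{1}{51619}$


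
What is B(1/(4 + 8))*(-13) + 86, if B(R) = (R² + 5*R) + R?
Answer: 11435/144 ≈ 79.410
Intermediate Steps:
B(R) = R² + 6*R
B(1/(4 + 8))*(-13) + 86 = ((6 + 1/(4 + 8))/(4 + 8))*(-13) + 86 = ((6 + 1/12)/12)*(-13) + 86 = ((1/12)*(73/12))*(-13) + 86 = (73/144)*(-13) + 86 = -949/144 + 86 = 11435/144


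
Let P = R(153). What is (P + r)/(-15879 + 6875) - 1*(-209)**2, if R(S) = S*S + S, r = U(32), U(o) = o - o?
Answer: -196663643/4502 ≈ -43684.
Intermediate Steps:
U(o) = 0
r = 0
R(S) = S + S**2 (R(S) = S**2 + S = S + S**2)
P = 23562 (P = 153*(1 + 153) = 153*154 = 23562)
(P + r)/(-15879 + 6875) - 1*(-209)**2 = (23562 + 0)/(-15879 + 6875) - 1*(-209)**2 = 23562/(-9004) - 1*43681 = 23562*(-1/9004) - 43681 = -11781/4502 - 43681 = -196663643/4502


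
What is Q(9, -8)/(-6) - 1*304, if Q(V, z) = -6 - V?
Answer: -603/2 ≈ -301.50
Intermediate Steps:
Q(9, -8)/(-6) - 1*304 = (-6 - 1*9)/(-6) - 1*304 = (-6 - 9)*(-⅙) - 304 = -15*(-⅙) - 304 = 5/2 - 304 = -603/2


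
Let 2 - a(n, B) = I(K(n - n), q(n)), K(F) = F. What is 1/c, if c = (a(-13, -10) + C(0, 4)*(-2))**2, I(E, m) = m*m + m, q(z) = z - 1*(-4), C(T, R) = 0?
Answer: 1/4900 ≈ 0.00020408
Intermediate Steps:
q(z) = 4 + z (q(z) = z + 4 = 4 + z)
I(E, m) = m + m**2 (I(E, m) = m**2 + m = m + m**2)
a(n, B) = 2 - (4 + n)*(5 + n) (a(n, B) = 2 - (4 + n)*(1 + (4 + n)) = 2 - (4 + n)*(5 + n))
c = 4900 (c = ((2 - (4 - 13)*(5 - 13)) + 0*(-2))**2 = ((2 - 1*(-9)*(-8)) + 0)**2 = ((2 - 72) + 0)**2 = (-70 + 0)**2 = (-70)**2 = 4900)
1/c = 1/4900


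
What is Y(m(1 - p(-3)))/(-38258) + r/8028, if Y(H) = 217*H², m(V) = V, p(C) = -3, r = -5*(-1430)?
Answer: 61417871/76783806 ≈ 0.79988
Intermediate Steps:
r = 7150
Y(m(1 - p(-3)))/(-38258) + r/8028 = (217*(1 - 1*(-3))²)/(-38258) + 7150/8028 = (217*(1 + 3)²)*(-1/38258) + 7150*(1/8028) = (217*4²)*(-1/38258) + 3575/4014 = (217*16)*(-1/38258) + 3575/4014 = 3472*(-1/38258) + 3575/4014 = -1736/19129 + 3575/4014 = 61417871/76783806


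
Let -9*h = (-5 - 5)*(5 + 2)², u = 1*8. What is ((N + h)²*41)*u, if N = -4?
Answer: 67606048/81 ≈ 8.3464e+5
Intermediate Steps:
u = 8
h = 490/9 (h = -(-5 - 5)*(5 + 2)²/9 = -(-10)*7²/9 = -(-10)*49/9 = -⅑*(-490) = 490/9 ≈ 54.444)
((N + h)²*41)*u = ((-4 + 490/9)²*41)*8 = ((454/9)²*41)*8 = ((206116/81)*41)*8 = (8450756/81)*8 = 67606048/81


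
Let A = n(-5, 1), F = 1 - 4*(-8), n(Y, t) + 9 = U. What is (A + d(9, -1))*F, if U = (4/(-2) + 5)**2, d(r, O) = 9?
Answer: 297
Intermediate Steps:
U = 9 (U = (4*(-1/2) + 5)**2 = (-2 + 5)**2 = 3**2 = 9)
n(Y, t) = 0 (n(Y, t) = -9 + 9 = 0)
F = 33 (F = 1 + 32 = 33)
A = 0
(A + d(9, -1))*F = (0 + 9)*33 = 9*33 = 297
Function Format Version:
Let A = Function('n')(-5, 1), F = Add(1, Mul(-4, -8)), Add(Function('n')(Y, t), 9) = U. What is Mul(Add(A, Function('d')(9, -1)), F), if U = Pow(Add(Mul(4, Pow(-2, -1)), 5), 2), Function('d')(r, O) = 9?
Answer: 297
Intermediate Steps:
U = 9 (U = Pow(Add(Mul(4, Rational(-1, 2)), 5), 2) = Pow(Add(-2, 5), 2) = Pow(3, 2) = 9)
Function('n')(Y, t) = 0 (Function('n')(Y, t) = Add(-9, 9) = 0)
F = 33 (F = Add(1, 32) = 33)
A = 0
Mul(Add(A, Function('d')(9, -1)), F) = Mul(Add(0, 9), 33) = Mul(9, 33) = 297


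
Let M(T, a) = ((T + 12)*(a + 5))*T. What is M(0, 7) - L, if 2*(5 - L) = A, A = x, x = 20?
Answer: 5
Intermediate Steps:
A = 20
M(T, a) = T*(5 + a)*(12 + T) (M(T, a) = ((12 + T)*(5 + a))*T = ((5 + a)*(12 + T))*T = T*(5 + a)*(12 + T))
L = -5 (L = 5 - ½*20 = 5 - 10 = -5)
M(0, 7) - L = 0*(60 + 5*0 + 12*7 + 0*7) - 1*(-5) = 0*(60 + 0 + 84 + 0) + 5 = 0*144 + 5 = 0 + 5 = 5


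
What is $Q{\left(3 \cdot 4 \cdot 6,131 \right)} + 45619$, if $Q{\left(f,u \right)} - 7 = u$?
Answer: $45757$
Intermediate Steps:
$Q{\left(f,u \right)} = 7 + u$
$Q{\left(3 \cdot 4 \cdot 6,131 \right)} + 45619 = \left(7 + 131\right) + 45619 = 138 + 45619 = 45757$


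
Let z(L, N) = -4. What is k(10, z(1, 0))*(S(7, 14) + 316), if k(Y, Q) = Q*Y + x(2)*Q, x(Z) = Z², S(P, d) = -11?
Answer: -17080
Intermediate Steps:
k(Y, Q) = 4*Q + Q*Y (k(Y, Q) = Q*Y + 2²*Q = Q*Y + 4*Q = 4*Q + Q*Y)
k(10, z(1, 0))*(S(7, 14) + 316) = (-4*(4 + 10))*(-11 + 316) = -4*14*305 = -56*305 = -17080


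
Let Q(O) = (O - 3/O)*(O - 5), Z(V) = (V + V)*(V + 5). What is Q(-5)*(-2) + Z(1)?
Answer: -76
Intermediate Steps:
Z(V) = 2*V*(5 + V) (Z(V) = (2*V)*(5 + V) = 2*V*(5 + V))
Q(O) = (-5 + O)*(O - 3/O) (Q(O) = (O - 3/O)*(-5 + O) = (-5 + O)*(O - 3/O))
Q(-5)*(-2) + Z(1) = (-3 + (-5)² - 5*(-5) + 15/(-5))*(-2) + 2*1*(5 + 1) = (-3 + 25 + 25 + 15*(-⅕))*(-2) + 2*1*6 = (-3 + 25 + 25 - 3)*(-2) + 12 = 44*(-2) + 12 = -88 + 12 = -76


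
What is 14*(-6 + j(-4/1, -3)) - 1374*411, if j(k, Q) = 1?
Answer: -564784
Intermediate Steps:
14*(-6 + j(-4/1, -3)) - 1374*411 = 14*(-6 + 1) - 1374*411 = 14*(-5) - 564714 = -70 - 564714 = -564784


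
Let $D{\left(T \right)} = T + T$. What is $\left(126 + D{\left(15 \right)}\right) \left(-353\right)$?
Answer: $-55068$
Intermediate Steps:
$D{\left(T \right)} = 2 T$
$\left(126 + D{\left(15 \right)}\right) \left(-353\right) = \left(126 + 2 \cdot 15\right) \left(-353\right) = \left(126 + 30\right) \left(-353\right) = 156 \left(-353\right) = -55068$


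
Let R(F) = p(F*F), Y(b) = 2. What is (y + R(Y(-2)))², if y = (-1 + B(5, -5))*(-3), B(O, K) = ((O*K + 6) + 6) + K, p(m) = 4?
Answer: 3721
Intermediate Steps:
B(O, K) = 12 + K + K*O (B(O, K) = ((K*O + 6) + 6) + K = ((6 + K*O) + 6) + K = (12 + K*O) + K = 12 + K + K*O)
y = 57 (y = (-1 + (12 - 5 - 5*5))*(-3) = (-1 + (12 - 5 - 25))*(-3) = (-1 - 18)*(-3) = -19*(-3) = 57)
R(F) = 4
(y + R(Y(-2)))² = (57 + 4)² = 61² = 3721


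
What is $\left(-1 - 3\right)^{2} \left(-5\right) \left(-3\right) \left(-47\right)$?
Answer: $-11280$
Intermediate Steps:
$\left(-1 - 3\right)^{2} \left(-5\right) \left(-3\right) \left(-47\right) = \left(-4\right)^{2} \left(-5\right) \left(-3\right) \left(-47\right) = 16 \left(-5\right) \left(-3\right) \left(-47\right) = \left(-80\right) \left(-3\right) \left(-47\right) = 240 \left(-47\right) = -11280$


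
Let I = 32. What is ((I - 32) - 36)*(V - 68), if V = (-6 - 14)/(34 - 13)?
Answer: 17376/7 ≈ 2482.3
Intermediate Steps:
V = -20/21 ≈ -0.95238
((I - 32) - 36)*(V - 68) = ((32 - 32) - 36)*(-20/21 - 68) = (0 - 36)*(-1448/21) = -36*(-1448/21) = 17376/7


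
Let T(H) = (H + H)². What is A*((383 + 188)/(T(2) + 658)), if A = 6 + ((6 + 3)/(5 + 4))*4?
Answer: 2855/337 ≈ 8.4718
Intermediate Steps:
T(H) = 4*H² (T(H) = (2*H)² = 4*H²)
A = 10 (A = 6 + (9/9)*4 = 6 + (9*(⅑))*4 = 6 + 1*4 = 6 + 4 = 10)
A*((383 + 188)/(T(2) + 658)) = 10*((383 + 188)/(4*2² + 658)) = 10*(571/(4*4 + 658)) = 10*(571/(16 + 658)) = 10*(571/674) = 2855/337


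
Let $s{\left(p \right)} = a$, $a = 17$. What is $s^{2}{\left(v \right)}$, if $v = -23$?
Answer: $289$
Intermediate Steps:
$s{\left(p \right)} = 17$
$s^{2}{\left(v \right)} = 17^{2} = 289$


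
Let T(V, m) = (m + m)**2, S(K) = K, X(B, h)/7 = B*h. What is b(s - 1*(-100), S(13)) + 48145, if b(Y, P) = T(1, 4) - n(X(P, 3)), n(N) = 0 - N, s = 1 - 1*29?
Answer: 48482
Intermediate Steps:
X(B, h) = 7*B*h (X(B, h) = 7*(B*h) = 7*B*h)
s = -28 (s = 1 - 29 = -28)
n(N) = -N
T(V, m) = 4*m**2 (T(V, m) = (2*m)**2 = 4*m**2)
b(Y, P) = 64 + 21*P (b(Y, P) = 4*4**2 - (-1)*7*P*3 = 4*16 - (-1)*21*P = 64 - (-21)*P = 64 + 21*P)
b(s - 1*(-100), S(13)) + 48145 = (64 + 21*13) + 48145 = (64 + 273) + 48145 = 337 + 48145 = 48482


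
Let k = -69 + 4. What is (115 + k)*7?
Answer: 350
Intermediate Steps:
k = -65
(115 + k)*7 = (115 - 65)*7 = 50*7 = 350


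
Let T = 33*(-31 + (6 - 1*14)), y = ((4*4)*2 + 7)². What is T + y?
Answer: 234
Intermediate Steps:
y = 1521 (y = (16*2 + 7)² = (32 + 7)² = 39² = 1521)
T = -1287 (T = 33*(-31 + (6 - 14)) = 33*(-31 - 8) = 33*(-39) = -1287)
T + y = -1287 + 1521 = 234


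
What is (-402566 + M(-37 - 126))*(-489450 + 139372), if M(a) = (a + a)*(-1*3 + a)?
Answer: 121984679100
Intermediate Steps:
M(a) = 2*a*(-3 + a) (M(a) = (2*a)*(-3 + a) = 2*a*(-3 + a))
(-402566 + M(-37 - 126))*(-489450 + 139372) = (-402566 + 2*(-37 - 126)*(-3 + (-37 - 126)))*(-489450 + 139372) = (-402566 + 2*(-163)*(-3 - 163))*(-350078) = (-402566 + 2*(-163)*(-166))*(-350078) = (-402566 + 54116)*(-350078) = -348450*(-350078) = 121984679100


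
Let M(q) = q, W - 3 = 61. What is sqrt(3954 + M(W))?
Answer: 7*sqrt(82) ≈ 63.388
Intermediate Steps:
W = 64 (W = 3 + 61 = 64)
sqrt(3954 + M(W)) = sqrt(3954 + 64) = sqrt(4018) = 7*sqrt(82)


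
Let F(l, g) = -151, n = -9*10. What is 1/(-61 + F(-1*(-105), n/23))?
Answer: -1/212 ≈ -0.0047170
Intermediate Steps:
n = -90
1/(-61 + F(-1*(-105), n/23)) = 1/(-61 - 151) = 1/(-212) = -1/212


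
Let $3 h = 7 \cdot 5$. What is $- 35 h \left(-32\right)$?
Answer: $\frac{39200}{3} \approx 13067.0$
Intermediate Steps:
$h = \frac{35}{3}$ ($h = \frac{7 \cdot 5}{3} = \frac{1}{3} \cdot 35 = \frac{35}{3} \approx 11.667$)
$- 35 h \left(-32\right) = \left(-35\right) \frac{35}{3} \left(-32\right) = \left(- \frac{1225}{3}\right) \left(-32\right) = \frac{39200}{3}$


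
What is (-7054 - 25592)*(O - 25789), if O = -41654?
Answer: 2201744178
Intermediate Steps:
(-7054 - 25592)*(O - 25789) = (-7054 - 25592)*(-41654 - 25789) = -32646*(-67443) = 2201744178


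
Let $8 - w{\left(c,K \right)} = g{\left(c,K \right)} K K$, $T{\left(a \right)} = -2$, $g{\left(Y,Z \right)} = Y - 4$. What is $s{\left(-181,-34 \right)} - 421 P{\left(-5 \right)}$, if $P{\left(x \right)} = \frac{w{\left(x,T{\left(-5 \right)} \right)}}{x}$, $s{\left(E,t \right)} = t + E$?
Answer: $\frac{17449}{5} \approx 3489.8$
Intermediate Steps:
$g{\left(Y,Z \right)} = -4 + Y$
$s{\left(E,t \right)} = E + t$
$w{\left(c,K \right)} = 8 - K^{2} \left(-4 + c\right)$ ($w{\left(c,K \right)} = 8 - \left(-4 + c\right) K K = 8 - K \left(-4 + c\right) K = 8 - K^{2} \left(-4 + c\right)$)
$P{\left(x \right)} = \frac{24 - 4 x}{x}$ ($P{\left(x \right)} = \frac{8 + \left(-2\right)^{2} \left(4 - x\right)}{x} = \frac{8 + 4 \left(4 - x\right)}{x} = \frac{8 - \left(-16 + 4 x\right)}{x} = \frac{24 - 4 x}{x}$)
$s{\left(-181,-34 \right)} - 421 P{\left(-5 \right)} = \left(-181 - 34\right) - 421 \left(-4 + \frac{24}{-5}\right) = -215 - 421 \left(-4 + 24 \left(- \frac{1}{5}\right)\right) = -215 - 421 \left(-4 - \frac{24}{5}\right) = -215 - 421 \left(- \frac{44}{5}\right) = -215 - - \frac{18524}{5} = -215 + \frac{18524}{5} = \frac{17449}{5}$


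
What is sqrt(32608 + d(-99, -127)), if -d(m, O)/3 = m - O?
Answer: 2*sqrt(8131) ≈ 180.34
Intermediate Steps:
d(m, O) = -3*m + 3*O (d(m, O) = -3*(m - O) = -3*m + 3*O)
sqrt(32608 + d(-99, -127)) = sqrt(32608 + (-3*(-99) + 3*(-127))) = sqrt(32608 + (297 - 381)) = sqrt(32608 - 84) = sqrt(32524) = 2*sqrt(8131)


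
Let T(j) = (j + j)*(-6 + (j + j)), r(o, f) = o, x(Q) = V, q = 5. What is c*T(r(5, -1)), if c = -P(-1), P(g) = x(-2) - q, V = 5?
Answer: 0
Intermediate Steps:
x(Q) = 5
T(j) = 2*j*(-6 + 2*j) (T(j) = (2*j)*(-6 + 2*j) = 2*j*(-6 + 2*j))
P(g) = 0 (P(g) = 5 - 1*5 = 5 - 5 = 0)
c = 0 (c = -1*0 = 0)
c*T(r(5, -1)) = 0*(4*5*(-3 + 5)) = 0*(4*5*2) = 0*40 = 0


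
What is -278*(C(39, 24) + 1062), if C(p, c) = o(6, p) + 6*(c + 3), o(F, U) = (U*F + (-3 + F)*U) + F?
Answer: -439518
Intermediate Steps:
o(F, U) = F + F*U + U*(-3 + F) (o(F, U) = (F*U + U*(-3 + F)) + F = F + F*U + U*(-3 + F))
C(p, c) = 24 + 6*c + 9*p (C(p, c) = (6 - 3*p + 2*6*p) + 6*(c + 3) = (6 - 3*p + 12*p) + 6*(3 + c) = (6 + 9*p) + (18 + 6*c) = 24 + 6*c + 9*p)
-278*(C(39, 24) + 1062) = -278*((24 + 6*24 + 9*39) + 1062) = -278*((24 + 144 + 351) + 1062) = -278*(519 + 1062) = -278*1581 = -439518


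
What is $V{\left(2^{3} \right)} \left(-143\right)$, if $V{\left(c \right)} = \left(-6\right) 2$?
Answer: $1716$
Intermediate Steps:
$V{\left(c \right)} = -12$
$V{\left(2^{3} \right)} \left(-143\right) = \left(-12\right) \left(-143\right) = 1716$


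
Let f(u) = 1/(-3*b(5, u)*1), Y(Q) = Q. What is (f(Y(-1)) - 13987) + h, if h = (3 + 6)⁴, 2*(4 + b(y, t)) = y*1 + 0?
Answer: -66832/9 ≈ -7425.8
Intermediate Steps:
b(y, t) = -4 + y/2 (b(y, t) = -4 + (y*1 + 0)/2 = -4 + (y + 0)/2 = -4 + y/2)
f(u) = 2/9 (f(u) = 1/(-3*(-4 + (½)*5)*1) = 1/(-3*(-4 + 5/2)*1) = 1/(-3*(-3/2)*1) = 1/((9/2)*1) = 1/(9/2) = 2/9)
h = 6561 (h = 9⁴ = 6561)
(f(Y(-1)) - 13987) + h = (2/9 - 13987) + 6561 = -125881/9 + 6561 = -66832/9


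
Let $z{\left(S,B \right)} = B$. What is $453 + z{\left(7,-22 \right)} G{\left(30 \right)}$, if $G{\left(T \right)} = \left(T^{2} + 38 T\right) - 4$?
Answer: $-44339$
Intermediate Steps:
$G{\left(T \right)} = -4 + T^{2} + 38 T$
$453 + z{\left(7,-22 \right)} G{\left(30 \right)} = 453 - 22 \left(-4 + 30^{2} + 38 \cdot 30\right) = 453 - 22 \left(-4 + 900 + 1140\right) = 453 - 44792 = -44339$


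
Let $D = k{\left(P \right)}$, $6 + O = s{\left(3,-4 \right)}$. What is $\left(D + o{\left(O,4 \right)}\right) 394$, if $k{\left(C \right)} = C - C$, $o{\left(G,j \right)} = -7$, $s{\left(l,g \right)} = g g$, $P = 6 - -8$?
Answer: $-2758$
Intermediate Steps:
$P = 14$ ($P = 6 + 8 = 14$)
$s{\left(l,g \right)} = g^{2}$
$O = 10$ ($O = -6 + \left(-4\right)^{2} = -6 + 16 = 10$)
$k{\left(C \right)} = 0$
$D = 0$
$\left(D + o{\left(O,4 \right)}\right) 394 = \left(0 - 7\right) 394 = \left(-7\right) 394 = -2758$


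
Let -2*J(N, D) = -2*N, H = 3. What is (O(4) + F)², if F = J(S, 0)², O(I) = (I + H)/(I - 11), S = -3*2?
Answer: 1225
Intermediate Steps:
S = -6
J(N, D) = N (J(N, D) = -(-1)*N = N)
O(I) = (3 + I)/(-11 + I) (O(I) = (I + 3)/(I - 11) = (3 + I)/(-11 + I))
F = 36 (F = (-6)² = 36)
(O(4) + F)² = ((3 + 4)/(-11 + 4) + 36)² = (7/(-7) + 36)² = (-⅐*7 + 36)² = (-1 + 36)² = 35² = 1225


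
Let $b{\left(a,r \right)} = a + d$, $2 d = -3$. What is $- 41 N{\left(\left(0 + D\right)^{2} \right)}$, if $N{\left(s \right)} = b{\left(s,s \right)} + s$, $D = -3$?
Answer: $- \frac{1353}{2} \approx -676.5$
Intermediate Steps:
$d = - \frac{3}{2}$ ($d = \frac{1}{2} \left(-3\right) = - \frac{3}{2} \approx -1.5$)
$b{\left(a,r \right)} = - \frac{3}{2} + a$ ($b{\left(a,r \right)} = a - \frac{3}{2} = - \frac{3}{2} + a$)
$N{\left(s \right)} = - \frac{3}{2} + 2 s$ ($N{\left(s \right)} = \left(- \frac{3}{2} + s\right) + s = - \frac{3}{2} + 2 s$)
$- 41 N{\left(\left(0 + D\right)^{2} \right)} = - 41 \left(- \frac{3}{2} + 2 \left(0 - 3\right)^{2}\right) = - 41 \left(- \frac{3}{2} + 2 \left(-3\right)^{2}\right) = - 41 \left(- \frac{3}{2} + 2 \cdot 9\right) = - 41 \left(- \frac{3}{2} + 18\right) = \left(-41\right) \frac{33}{2} = - \frac{1353}{2}$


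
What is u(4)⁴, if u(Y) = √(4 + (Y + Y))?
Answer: 144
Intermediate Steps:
u(Y) = √(4 + 2*Y)
u(4)⁴ = (√(4 + 2*4))⁴ = (√(4 + 8))⁴ = (√12)⁴ = (2*√3)⁴ = 144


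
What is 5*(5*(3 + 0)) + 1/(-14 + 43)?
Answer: 2176/29 ≈ 75.034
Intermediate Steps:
5*(5*(3 + 0)) + 1/(-14 + 43) = 5*(5*3) + 1/29 = 5*15 + 1/29 = 75 + 1/29 = 2176/29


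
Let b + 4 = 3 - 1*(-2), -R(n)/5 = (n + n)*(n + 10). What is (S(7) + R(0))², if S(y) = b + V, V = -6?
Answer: 25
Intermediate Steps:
R(n) = -10*n*(10 + n) (R(n) = -5*(n + n)*(n + 10) = -5*2*n*(10 + n) = -10*n*(10 + n))
b = 1 (b = -4 + (3 - 1*(-2)) = -4 + (3 + 2) = -4 + 5 = 1)
S(y) = -5 (S(y) = 1 - 6 = -5)
(S(7) + R(0))² = (-5 - 10*0*(10 + 0))² = (-5 - 10*0*10)² = (-5 + 0)² = (-5)² = 25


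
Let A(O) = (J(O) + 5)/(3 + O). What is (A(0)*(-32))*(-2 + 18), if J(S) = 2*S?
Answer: -2560/3 ≈ -853.33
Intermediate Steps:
A(O) = (5 + 2*O)/(3 + O) (A(O) = (2*O + 5)/(3 + O) = (5 + 2*O)/(3 + O))
(A(0)*(-32))*(-2 + 18) = (((5 + 2*0)/(3 + 0))*(-32))*(-2 + 18) = (((5 + 0)/3)*(-32))*16 = (((1/3)*5)*(-32))*16 = ((5/3)*(-32))*16 = -160/3*16 = -2560/3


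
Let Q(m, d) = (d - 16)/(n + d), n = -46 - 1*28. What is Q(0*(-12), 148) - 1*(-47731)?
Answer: 1766113/37 ≈ 47733.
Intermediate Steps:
n = -74 (n = -46 - 28 = -74)
Q(m, d) = (-16 + d)/(-74 + d) (Q(m, d) = (d - 16)/(-74 + d) = (-16 + d)/(-74 + d))
Q(0*(-12), 148) - 1*(-47731) = (-16 + 148)/(-74 + 148) - 1*(-47731) = 132/74 + 47731 = (1/74)*132 + 47731 = 66/37 + 47731 = 1766113/37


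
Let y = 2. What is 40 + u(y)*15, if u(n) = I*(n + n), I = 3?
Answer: 220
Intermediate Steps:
u(n) = 6*n (u(n) = 3*(n + n) = 3*(2*n) = 6*n)
40 + u(y)*15 = 40 + (6*2)*15 = 40 + 12*15 = 40 + 180 = 220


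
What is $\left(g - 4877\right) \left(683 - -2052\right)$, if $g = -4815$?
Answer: $-26507620$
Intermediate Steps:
$\left(g - 4877\right) \left(683 - -2052\right) = \left(-4815 - 4877\right) \left(683 - -2052\right) = - 9692 \left(683 + 2052\right) = \left(-9692\right) 2735 = -26507620$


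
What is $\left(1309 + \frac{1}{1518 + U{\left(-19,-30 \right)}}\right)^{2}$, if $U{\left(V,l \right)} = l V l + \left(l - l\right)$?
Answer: $\frac{416030959604569}{242798724} \approx 1.7135 \cdot 10^{6}$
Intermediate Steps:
$U{\left(V,l \right)} = V l^{2}$ ($U{\left(V,l \right)} = V l l + 0 = V l^{2} + 0 = V l^{2}$)
$\left(1309 + \frac{1}{1518 + U{\left(-19,-30 \right)}}\right)^{2} = \left(1309 + \frac{1}{1518 - 19 \left(-30\right)^{2}}\right)^{2} = \left(1309 + \frac{1}{1518 - 17100}\right)^{2} = \left(1309 + \frac{1}{-15582}\right)^{2} = \left(1309 - \frac{1}{15582}\right)^{2} = \left(\frac{20396837}{15582}\right)^{2} = \frac{416030959604569}{242798724}$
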